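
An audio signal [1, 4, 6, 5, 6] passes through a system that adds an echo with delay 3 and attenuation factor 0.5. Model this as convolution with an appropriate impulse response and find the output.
Direct-path + delayed-attenuated-path model → impulse response h = [1, 0, 0, 0.5] (1 at lag 0, 0.5 at lag 3). Output y[n] = x[n] + 0.5·x[n - 3] (with x[n] = 0 outside 0..4): y[0] = 1 + 0.5×0 = 1; y[1] = 4 + 0.5×0 = 4; y[2] = 6 + 0.5×0 = 6; y[3] = 5 + 0.5×1 = 5.5; y[4] = 6 + 0.5×4 = 8.0; y[5] = 0 + 0.5×6 = 3.0; y[6] = 0 + 0.5×5 = 2.5; y[7] = 0 + 0.5×6 = 3.0. So y = [1, 4, 6, 5.5, 8.0, 3.0, 2.5, 3.0]

[1, 4, 6, 5.5, 8.0, 3.0, 2.5, 3.0]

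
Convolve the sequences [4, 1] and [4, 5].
y[0] = 4×4 = 16; y[1] = 4×5 + 1×4 = 24; y[2] = 1×5 = 5

[16, 24, 5]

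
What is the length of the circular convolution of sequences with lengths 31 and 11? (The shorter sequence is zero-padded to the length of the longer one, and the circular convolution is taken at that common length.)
Circular convolution (zero-padding the shorter input) has length max(m, n) = max(31, 11) = 31

31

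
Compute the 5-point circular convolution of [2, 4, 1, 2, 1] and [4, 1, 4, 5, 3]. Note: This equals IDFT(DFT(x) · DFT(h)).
Either evaluate y[k] = Σ_j x[j]·h[(k-j) mod 5] directly, or use IDFT(DFT(x) · DFT(h)). y[0] = 2×4 + 4×3 + 1×5 + 2×4 + 1×1 = 34; y[1] = 2×1 + 4×4 + 1×3 + 2×5 + 1×4 = 35; y[2] = 2×4 + 4×1 + 1×4 + 2×3 + 1×5 = 27; y[3] = 2×5 + 4×4 + 1×1 + 2×4 + 1×3 = 38; y[4] = 2×3 + 4×5 + 1×4 + 2×1 + 1×4 = 36. Result: [34, 35, 27, 38, 36]

[34, 35, 27, 38, 36]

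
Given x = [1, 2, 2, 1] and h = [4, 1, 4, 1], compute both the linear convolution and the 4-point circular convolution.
Linear: y_lin[0] = 1×4 = 4; y_lin[1] = 1×1 + 2×4 = 9; y_lin[2] = 1×4 + 2×1 + 2×4 = 14; y_lin[3] = 1×1 + 2×4 + 2×1 + 1×4 = 15; y_lin[4] = 2×1 + 2×4 + 1×1 = 11; y_lin[5] = 2×1 + 1×4 = 6; y_lin[6] = 1×1 = 1 → [4, 9, 14, 15, 11, 6, 1]. Circular (length 4): y[0] = 1×4 + 2×1 + 2×4 + 1×1 = 15; y[1] = 1×1 + 2×4 + 2×1 + 1×4 = 15; y[2] = 1×4 + 2×1 + 2×4 + 1×1 = 15; y[3] = 1×1 + 2×4 + 2×1 + 1×4 = 15 → [15, 15, 15, 15]

Linear: [4, 9, 14, 15, 11, 6, 1], Circular: [15, 15, 15, 15]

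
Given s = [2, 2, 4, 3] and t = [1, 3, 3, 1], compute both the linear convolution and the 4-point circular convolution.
Linear: y_lin[0] = 2×1 = 2; y_lin[1] = 2×3 + 2×1 = 8; y_lin[2] = 2×3 + 2×3 + 4×1 = 16; y_lin[3] = 2×1 + 2×3 + 4×3 + 3×1 = 23; y_lin[4] = 2×1 + 4×3 + 3×3 = 23; y_lin[5] = 4×1 + 3×3 = 13; y_lin[6] = 3×1 = 3 → [2, 8, 16, 23, 23, 13, 3]. Circular (length 4): y[0] = 2×1 + 2×1 + 4×3 + 3×3 = 25; y[1] = 2×3 + 2×1 + 4×1 + 3×3 = 21; y[2] = 2×3 + 2×3 + 4×1 + 3×1 = 19; y[3] = 2×1 + 2×3 + 4×3 + 3×1 = 23 → [25, 21, 19, 23]

Linear: [2, 8, 16, 23, 23, 13, 3], Circular: [25, 21, 19, 23]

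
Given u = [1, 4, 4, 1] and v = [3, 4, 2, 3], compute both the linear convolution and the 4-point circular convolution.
Linear: y_lin[0] = 1×3 = 3; y_lin[1] = 1×4 + 4×3 = 16; y_lin[2] = 1×2 + 4×4 + 4×3 = 30; y_lin[3] = 1×3 + 4×2 + 4×4 + 1×3 = 30; y_lin[4] = 4×3 + 4×2 + 1×4 = 24; y_lin[5] = 4×3 + 1×2 = 14; y_lin[6] = 1×3 = 3 → [3, 16, 30, 30, 24, 14, 3]. Circular (length 4): y[0] = 1×3 + 4×3 + 4×2 + 1×4 = 27; y[1] = 1×4 + 4×3 + 4×3 + 1×2 = 30; y[2] = 1×2 + 4×4 + 4×3 + 1×3 = 33; y[3] = 1×3 + 4×2 + 4×4 + 1×3 = 30 → [27, 30, 33, 30]

Linear: [3, 16, 30, 30, 24, 14, 3], Circular: [27, 30, 33, 30]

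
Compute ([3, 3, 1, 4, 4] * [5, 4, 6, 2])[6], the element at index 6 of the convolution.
Use y[k] = Σ_i a[i]·b[k-i] at k=6. y[6] = 4×2 + 4×6 = 32

32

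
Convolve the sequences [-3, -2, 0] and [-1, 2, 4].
y[0] = -3×-1 = 3; y[1] = -3×2 + -2×-1 = -4; y[2] = -3×4 + -2×2 + 0×-1 = -16; y[3] = -2×4 + 0×2 = -8; y[4] = 0×4 = 0

[3, -4, -16, -8, 0]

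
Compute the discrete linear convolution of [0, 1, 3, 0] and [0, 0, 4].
y[0] = 0×0 = 0; y[1] = 0×0 + 1×0 = 0; y[2] = 0×4 + 1×0 + 3×0 = 0; y[3] = 1×4 + 3×0 + 0×0 = 4; y[4] = 3×4 + 0×0 = 12; y[5] = 0×4 = 0

[0, 0, 0, 4, 12, 0]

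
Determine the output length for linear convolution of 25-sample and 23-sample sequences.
Linear/full convolution length: m + n - 1 = 25 + 23 - 1 = 47

47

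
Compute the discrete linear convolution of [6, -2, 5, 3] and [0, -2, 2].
y[0] = 6×0 = 0; y[1] = 6×-2 + -2×0 = -12; y[2] = 6×2 + -2×-2 + 5×0 = 16; y[3] = -2×2 + 5×-2 + 3×0 = -14; y[4] = 5×2 + 3×-2 = 4; y[5] = 3×2 = 6

[0, -12, 16, -14, 4, 6]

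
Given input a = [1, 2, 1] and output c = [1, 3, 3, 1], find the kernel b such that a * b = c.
Output length 4 = len(a) + len(b) - 1 ⇒ len(b) = 2. Solve b forward using b[k] = (c[k] - Σ_{i≥1} a[i]·b[k-i]) / a[0]: b[0] = c[0] / a[0] = 1 / 1 = 1; b[1] = (c[1] - 2×1) / a[0] = (3 - 2×1) / 1 = 1. So b = [1, 1]. Forward-check [1, 2, 1] * [1, 1]: c[0] = 1×1 = 1; c[1] = 1×1 + 2×1 = 3; c[2] = 2×1 + 1×1 = 3; c[3] = 1×1 = 1 → [1, 3, 3, 1] ✓

[1, 1]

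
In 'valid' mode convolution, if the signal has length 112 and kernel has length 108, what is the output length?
'Valid' mode counts only positions where the kernel fully overlaps the signal: m - n + 1 = 112 - 108 + 1 = 5

5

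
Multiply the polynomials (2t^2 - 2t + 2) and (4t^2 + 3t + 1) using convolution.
Ascending coefficients: a = [2, -2, 2], b = [1, 3, 4]. c[0] = 2×1 = 2; c[1] = 2×3 + -2×1 = 4; c[2] = 2×4 + -2×3 + 2×1 = 4; c[3] = -2×4 + 2×3 = -2; c[4] = 2×4 = 8. Result coefficients: [2, 4, 4, -2, 8] → 8t^4 - 2t^3 + 4t^2 + 4t + 2

8t^4 - 2t^3 + 4t^2 + 4t + 2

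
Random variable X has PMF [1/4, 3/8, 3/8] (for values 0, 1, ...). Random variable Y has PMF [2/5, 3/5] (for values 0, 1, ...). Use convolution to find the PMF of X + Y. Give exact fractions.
P(X+Y=k) = Σ_i P(X=i)·P(Y=k-i) — a convolution of [1/4, 3/8, 3/8] and [2/5, 3/5]. P(X+Y=0) = (1/4)×(2/5) = 1/10; P(X+Y=1) = (1/4)×(3/5) + (3/8)×(2/5) = 3/20 + 3/20 = 3/10; P(X+Y=2) = (3/8)×(3/5) + (3/8)×(2/5) = 9/40 + 3/20 = 3/8; P(X+Y=3) = (3/8)×(3/5) = 9/40. PMF: [1/10, 3/10, 3/8, 9/40] (sums to 1 ✓)

[1/10, 3/10, 3/8, 9/40]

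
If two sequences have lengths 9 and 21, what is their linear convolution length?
Linear/full convolution length: m + n - 1 = 9 + 21 - 1 = 29

29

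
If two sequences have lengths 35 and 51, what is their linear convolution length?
Linear/full convolution length: m + n - 1 = 35 + 51 - 1 = 85

85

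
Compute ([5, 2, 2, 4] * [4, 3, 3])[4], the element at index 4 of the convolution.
Use y[k] = Σ_i a[i]·b[k-i] at k=4. y[4] = 2×3 + 4×3 = 18

18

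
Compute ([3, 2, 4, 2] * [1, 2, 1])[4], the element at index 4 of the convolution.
Use y[k] = Σ_i a[i]·b[k-i] at k=4. y[4] = 4×1 + 2×2 = 8

8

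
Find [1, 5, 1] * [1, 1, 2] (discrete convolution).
y[0] = 1×1 = 1; y[1] = 1×1 + 5×1 = 6; y[2] = 1×2 + 5×1 + 1×1 = 8; y[3] = 5×2 + 1×1 = 11; y[4] = 1×2 = 2

[1, 6, 8, 11, 2]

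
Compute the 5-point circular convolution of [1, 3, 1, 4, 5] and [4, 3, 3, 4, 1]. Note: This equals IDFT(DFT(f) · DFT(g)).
Either evaluate y[k] = Σ_j f[j]·g[(k-j) mod 5] directly, or use IDFT(DFT(f) · DFT(g)). y[0] = 1×4 + 3×1 + 1×4 + 4×3 + 5×3 = 38; y[1] = 1×3 + 3×4 + 1×1 + 4×4 + 5×3 = 47; y[2] = 1×3 + 3×3 + 1×4 + 4×1 + 5×4 = 40; y[3] = 1×4 + 3×3 + 1×3 + 4×4 + 5×1 = 37; y[4] = 1×1 + 3×4 + 1×3 + 4×3 + 5×4 = 48. Result: [38, 47, 40, 37, 48]

[38, 47, 40, 37, 48]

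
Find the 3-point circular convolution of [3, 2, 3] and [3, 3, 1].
Use y[k] = Σ_j f[j]·g[(k-j) mod 3]. y[0] = 3×3 + 2×1 + 3×3 = 20; y[1] = 3×3 + 2×3 + 3×1 = 18; y[2] = 3×1 + 2×3 + 3×3 = 18. Result: [20, 18, 18]

[20, 18, 18]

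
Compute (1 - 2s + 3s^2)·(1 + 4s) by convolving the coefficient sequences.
Ascending coefficients: a = [1, -2, 3], b = [1, 4]. c[0] = 1×1 = 1; c[1] = 1×4 + -2×1 = 2; c[2] = -2×4 + 3×1 = -5; c[3] = 3×4 = 12. Result coefficients: [1, 2, -5, 12] → 1 + 2s - 5s^2 + 12s^3

1 + 2s - 5s^2 + 12s^3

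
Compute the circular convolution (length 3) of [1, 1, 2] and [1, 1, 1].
Use y[k] = Σ_j s[j]·t[(k-j) mod 3]. y[0] = 1×1 + 1×1 + 2×1 = 4; y[1] = 1×1 + 1×1 + 2×1 = 4; y[2] = 1×1 + 1×1 + 2×1 = 4. Result: [4, 4, 4]

[4, 4, 4]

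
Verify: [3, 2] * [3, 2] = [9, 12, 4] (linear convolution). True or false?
Recompute linear convolution of [3, 2] and [3, 2]: y[0] = 3×3 = 9; y[1] = 3×2 + 2×3 = 12; y[2] = 2×2 = 4 → [9, 12, 4]. Given [9, 12, 4] matches, so answer: Yes

Yes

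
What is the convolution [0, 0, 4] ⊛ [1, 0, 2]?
y[0] = 0×1 = 0; y[1] = 0×0 + 0×1 = 0; y[2] = 0×2 + 0×0 + 4×1 = 4; y[3] = 0×2 + 4×0 = 0; y[4] = 4×2 = 8

[0, 0, 4, 0, 8]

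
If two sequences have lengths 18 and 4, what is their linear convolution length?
Linear/full convolution length: m + n - 1 = 18 + 4 - 1 = 21

21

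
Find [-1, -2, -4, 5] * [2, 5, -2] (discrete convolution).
y[0] = -1×2 = -2; y[1] = -1×5 + -2×2 = -9; y[2] = -1×-2 + -2×5 + -4×2 = -16; y[3] = -2×-2 + -4×5 + 5×2 = -6; y[4] = -4×-2 + 5×5 = 33; y[5] = 5×-2 = -10

[-2, -9, -16, -6, 33, -10]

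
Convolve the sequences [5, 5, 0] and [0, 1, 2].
y[0] = 5×0 = 0; y[1] = 5×1 + 5×0 = 5; y[2] = 5×2 + 5×1 + 0×0 = 15; y[3] = 5×2 + 0×1 = 10; y[4] = 0×2 = 0

[0, 5, 15, 10, 0]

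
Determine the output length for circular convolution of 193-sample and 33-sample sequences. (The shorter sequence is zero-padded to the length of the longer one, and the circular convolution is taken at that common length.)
Circular convolution (zero-padding the shorter input) has length max(m, n) = max(193, 33) = 193

193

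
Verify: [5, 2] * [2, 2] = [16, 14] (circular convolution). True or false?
Recompute circular convolution of [5, 2] and [2, 2]: y[0] = 5×2 + 2×2 = 14; y[1] = 5×2 + 2×2 = 14 → [14, 14]. Compare to given [16, 14]: they differ at index 0: given 16, correct 14, so answer: No

No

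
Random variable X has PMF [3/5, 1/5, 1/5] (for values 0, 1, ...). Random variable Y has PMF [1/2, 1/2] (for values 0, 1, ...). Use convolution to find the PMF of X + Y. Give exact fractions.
P(X+Y=k) = Σ_i P(X=i)·P(Y=k-i) — a convolution of [3/5, 1/5, 1/5] and [1/2, 1/2]. P(X+Y=0) = (3/5)×(1/2) = 3/10; P(X+Y=1) = (3/5)×(1/2) + (1/5)×(1/2) = 3/10 + 1/10 = 2/5; P(X+Y=2) = (1/5)×(1/2) + (1/5)×(1/2) = 1/10 + 1/10 = 1/5; P(X+Y=3) = (1/5)×(1/2) = 1/10. PMF: [3/10, 2/5, 1/5, 1/10] (sums to 1 ✓)

[3/10, 2/5, 1/5, 1/10]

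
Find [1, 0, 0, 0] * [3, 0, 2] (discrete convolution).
y[0] = 1×3 = 3; y[1] = 1×0 + 0×3 = 0; y[2] = 1×2 + 0×0 + 0×3 = 2; y[3] = 0×2 + 0×0 + 0×3 = 0; y[4] = 0×2 + 0×0 = 0; y[5] = 0×2 = 0

[3, 0, 2, 0, 0, 0]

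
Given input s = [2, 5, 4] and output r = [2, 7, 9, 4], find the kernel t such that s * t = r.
Output length 4 = len(s) + len(t) - 1 ⇒ len(t) = 2. Solve t forward using t[k] = (r[k] - Σ_{i≥1} s[i]·t[k-i]) / s[0]: t[0] = r[0] / s[0] = 2 / 2 = 1; t[1] = (r[1] - 5×1) / s[0] = (7 - 5×1) / 2 = 1. So t = [1, 1]. Forward-check [2, 5, 4] * [1, 1]: r[0] = 2×1 = 2; r[1] = 2×1 + 5×1 = 7; r[2] = 5×1 + 4×1 = 9; r[3] = 4×1 = 4 → [2, 7, 9, 4] ✓

[1, 1]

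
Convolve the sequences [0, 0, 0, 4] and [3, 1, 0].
y[0] = 0×3 = 0; y[1] = 0×1 + 0×3 = 0; y[2] = 0×0 + 0×1 + 0×3 = 0; y[3] = 0×0 + 0×1 + 4×3 = 12; y[4] = 0×0 + 4×1 = 4; y[5] = 4×0 = 0

[0, 0, 0, 12, 4, 0]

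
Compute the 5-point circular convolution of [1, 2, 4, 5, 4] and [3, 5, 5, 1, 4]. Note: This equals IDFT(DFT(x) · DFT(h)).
Either evaluate y[k] = Σ_j x[j]·h[(k-j) mod 5] directly, or use IDFT(DFT(x) · DFT(h)). y[0] = 1×3 + 2×4 + 4×1 + 5×5 + 4×5 = 60; y[1] = 1×5 + 2×3 + 4×4 + 5×1 + 4×5 = 52; y[2] = 1×5 + 2×5 + 4×3 + 5×4 + 4×1 = 51; y[3] = 1×1 + 2×5 + 4×5 + 5×3 + 4×4 = 62; y[4] = 1×4 + 2×1 + 4×5 + 5×5 + 4×3 = 63. Result: [60, 52, 51, 62, 63]

[60, 52, 51, 62, 63]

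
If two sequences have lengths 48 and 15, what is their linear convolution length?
Linear/full convolution length: m + n - 1 = 48 + 15 - 1 = 62

62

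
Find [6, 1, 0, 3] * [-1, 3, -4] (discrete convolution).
y[0] = 6×-1 = -6; y[1] = 6×3 + 1×-1 = 17; y[2] = 6×-4 + 1×3 + 0×-1 = -21; y[3] = 1×-4 + 0×3 + 3×-1 = -7; y[4] = 0×-4 + 3×3 = 9; y[5] = 3×-4 = -12

[-6, 17, -21, -7, 9, -12]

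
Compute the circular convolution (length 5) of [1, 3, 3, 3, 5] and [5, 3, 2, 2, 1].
Use y[k] = Σ_j u[j]·v[(k-j) mod 5]. y[0] = 1×5 + 3×1 + 3×2 + 3×2 + 5×3 = 35; y[1] = 1×3 + 3×5 + 3×1 + 3×2 + 5×2 = 37; y[2] = 1×2 + 3×3 + 3×5 + 3×1 + 5×2 = 39; y[3] = 1×2 + 3×2 + 3×3 + 3×5 + 5×1 = 37; y[4] = 1×1 + 3×2 + 3×2 + 3×3 + 5×5 = 47. Result: [35, 37, 39, 37, 47]

[35, 37, 39, 37, 47]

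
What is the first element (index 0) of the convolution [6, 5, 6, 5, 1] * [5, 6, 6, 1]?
Use y[k] = Σ_i a[i]·b[k-i] at k=0. y[0] = 6×5 = 30

30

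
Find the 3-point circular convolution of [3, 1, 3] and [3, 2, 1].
Use y[k] = Σ_j u[j]·v[(k-j) mod 3]. y[0] = 3×3 + 1×1 + 3×2 = 16; y[1] = 3×2 + 1×3 + 3×1 = 12; y[2] = 3×1 + 1×2 + 3×3 = 14. Result: [16, 12, 14]

[16, 12, 14]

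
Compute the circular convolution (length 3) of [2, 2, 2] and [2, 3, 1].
Use y[k] = Σ_j s[j]·t[(k-j) mod 3]. y[0] = 2×2 + 2×1 + 2×3 = 12; y[1] = 2×3 + 2×2 + 2×1 = 12; y[2] = 2×1 + 2×3 + 2×2 = 12. Result: [12, 12, 12]

[12, 12, 12]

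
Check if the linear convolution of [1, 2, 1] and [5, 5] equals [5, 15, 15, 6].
Recompute linear convolution of [1, 2, 1] and [5, 5]: y[0] = 1×5 = 5; y[1] = 1×5 + 2×5 = 15; y[2] = 2×5 + 1×5 = 15; y[3] = 1×5 = 5 → [5, 15, 15, 5]. Compare to given [5, 15, 15, 6]: they differ at index 3: given 6, correct 5, so answer: No

No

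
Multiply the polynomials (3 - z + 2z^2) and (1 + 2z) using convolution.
Ascending coefficients: a = [3, -1, 2], b = [1, 2]. c[0] = 3×1 = 3; c[1] = 3×2 + -1×1 = 5; c[2] = -1×2 + 2×1 = 0; c[3] = 2×2 = 4. Result coefficients: [3, 5, 0, 4] → 3 + 5z + 4z^3

3 + 5z + 4z^3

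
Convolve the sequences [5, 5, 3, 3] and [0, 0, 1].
y[0] = 5×0 = 0; y[1] = 5×0 + 5×0 = 0; y[2] = 5×1 + 5×0 + 3×0 = 5; y[3] = 5×1 + 3×0 + 3×0 = 5; y[4] = 3×1 + 3×0 = 3; y[5] = 3×1 = 3

[0, 0, 5, 5, 3, 3]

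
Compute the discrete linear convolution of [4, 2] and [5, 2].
y[0] = 4×5 = 20; y[1] = 4×2 + 2×5 = 18; y[2] = 2×2 = 4

[20, 18, 4]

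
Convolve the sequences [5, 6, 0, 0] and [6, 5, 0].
y[0] = 5×6 = 30; y[1] = 5×5 + 6×6 = 61; y[2] = 5×0 + 6×5 + 0×6 = 30; y[3] = 6×0 + 0×5 + 0×6 = 0; y[4] = 0×0 + 0×5 = 0; y[5] = 0×0 = 0

[30, 61, 30, 0, 0, 0]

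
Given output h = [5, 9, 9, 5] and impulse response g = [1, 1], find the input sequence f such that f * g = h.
Deconvolve h=[5, 9, 9, 5] by g=[1, 1]. Since g[0]=1, solve forward: f[0] = h[0] / 1 = 5; f[1] = (h[1] - 5×1) / 1 = 4; f[2] = (h[2] - 4×1) / 1 = 5. So f = [5, 4, 5]. Check by forward convolution: h[0] = 5×1 = 5; h[1] = 5×1 + 4×1 = 9; h[2] = 4×1 + 5×1 = 9; h[3] = 5×1 = 5

[5, 4, 5]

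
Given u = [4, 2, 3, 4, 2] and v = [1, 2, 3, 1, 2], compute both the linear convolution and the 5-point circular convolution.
Linear: y_lin[0] = 4×1 = 4; y_lin[1] = 4×2 + 2×1 = 10; y_lin[2] = 4×3 + 2×2 + 3×1 = 19; y_lin[3] = 4×1 + 2×3 + 3×2 + 4×1 = 20; y_lin[4] = 4×2 + 2×1 + 3×3 + 4×2 + 2×1 = 29; y_lin[5] = 2×2 + 3×1 + 4×3 + 2×2 = 23; y_lin[6] = 3×2 + 4×1 + 2×3 = 16; y_lin[7] = 4×2 + 2×1 = 10; y_lin[8] = 2×2 = 4 → [4, 10, 19, 20, 29, 23, 16, 10, 4]. Circular (length 5): y[0] = 4×1 + 2×2 + 3×1 + 4×3 + 2×2 = 27; y[1] = 4×2 + 2×1 + 3×2 + 4×1 + 2×3 = 26; y[2] = 4×3 + 2×2 + 3×1 + 4×2 + 2×1 = 29; y[3] = 4×1 + 2×3 + 3×2 + 4×1 + 2×2 = 24; y[4] = 4×2 + 2×1 + 3×3 + 4×2 + 2×1 = 29 → [27, 26, 29, 24, 29]

Linear: [4, 10, 19, 20, 29, 23, 16, 10, 4], Circular: [27, 26, 29, 24, 29]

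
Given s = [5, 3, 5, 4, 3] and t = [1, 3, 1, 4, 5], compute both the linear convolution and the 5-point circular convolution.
Linear: y_lin[0] = 5×1 = 5; y_lin[1] = 5×3 + 3×1 = 18; y_lin[2] = 5×1 + 3×3 + 5×1 = 19; y_lin[3] = 5×4 + 3×1 + 5×3 + 4×1 = 42; y_lin[4] = 5×5 + 3×4 + 5×1 + 4×3 + 3×1 = 57; y_lin[5] = 3×5 + 5×4 + 4×1 + 3×3 = 48; y_lin[6] = 5×5 + 4×4 + 3×1 = 44; y_lin[7] = 4×5 + 3×4 = 32; y_lin[8] = 3×5 = 15 → [5, 18, 19, 42, 57, 48, 44, 32, 15]. Circular (length 5): y[0] = 5×1 + 3×5 + 5×4 + 4×1 + 3×3 = 53; y[1] = 5×3 + 3×1 + 5×5 + 4×4 + 3×1 = 62; y[2] = 5×1 + 3×3 + 5×1 + 4×5 + 3×4 = 51; y[3] = 5×4 + 3×1 + 5×3 + 4×1 + 3×5 = 57; y[4] = 5×5 + 3×4 + 5×1 + 4×3 + 3×1 = 57 → [53, 62, 51, 57, 57]

Linear: [5, 18, 19, 42, 57, 48, 44, 32, 15], Circular: [53, 62, 51, 57, 57]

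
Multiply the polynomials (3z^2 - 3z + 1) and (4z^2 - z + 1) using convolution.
Ascending coefficients: a = [1, -3, 3], b = [1, -1, 4]. c[0] = 1×1 = 1; c[1] = 1×-1 + -3×1 = -4; c[2] = 1×4 + -3×-1 + 3×1 = 10; c[3] = -3×4 + 3×-1 = -15; c[4] = 3×4 = 12. Result coefficients: [1, -4, 10, -15, 12] → 12z^4 - 15z^3 + 10z^2 - 4z + 1

12z^4 - 15z^3 + 10z^2 - 4z + 1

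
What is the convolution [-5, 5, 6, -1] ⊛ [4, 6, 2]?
y[0] = -5×4 = -20; y[1] = -5×6 + 5×4 = -10; y[2] = -5×2 + 5×6 + 6×4 = 44; y[3] = 5×2 + 6×6 + -1×4 = 42; y[4] = 6×2 + -1×6 = 6; y[5] = -1×2 = -2

[-20, -10, 44, 42, 6, -2]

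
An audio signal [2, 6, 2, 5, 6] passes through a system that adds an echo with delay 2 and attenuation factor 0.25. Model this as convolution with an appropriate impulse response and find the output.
Direct-path + delayed-attenuated-path model → impulse response h = [1, 0, 0.25] (1 at lag 0, 0.25 at lag 2). Output y[n] = x[n] + 0.25·x[n - 2] (with x[n] = 0 outside 0..4): y[0] = 2 + 0.25×0 = 2; y[1] = 6 + 0.25×0 = 6; y[2] = 2 + 0.25×2 = 2.5; y[3] = 5 + 0.25×6 = 6.5; y[4] = 6 + 0.25×2 = 6.5; y[5] = 0 + 0.25×5 = 1.25; y[6] = 0 + 0.25×6 = 1.5. So y = [2, 6, 2.5, 6.5, 6.5, 1.25, 1.5]

[2, 6, 2.5, 6.5, 6.5, 1.25, 1.5]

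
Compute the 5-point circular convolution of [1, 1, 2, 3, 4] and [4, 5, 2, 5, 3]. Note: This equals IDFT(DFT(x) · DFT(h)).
Either evaluate y[k] = Σ_j x[j]·h[(k-j) mod 5] directly, or use IDFT(DFT(x) · DFT(h)). y[0] = 1×4 + 1×3 + 2×5 + 3×2 + 4×5 = 43; y[1] = 1×5 + 1×4 + 2×3 + 3×5 + 4×2 = 38; y[2] = 1×2 + 1×5 + 2×4 + 3×3 + 4×5 = 44; y[3] = 1×5 + 1×2 + 2×5 + 3×4 + 4×3 = 41; y[4] = 1×3 + 1×5 + 2×2 + 3×5 + 4×4 = 43. Result: [43, 38, 44, 41, 43]

[43, 38, 44, 41, 43]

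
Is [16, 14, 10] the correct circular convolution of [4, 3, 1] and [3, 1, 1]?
Recompute circular convolution of [4, 3, 1] and [3, 1, 1]: y[0] = 4×3 + 3×1 + 1×1 = 16; y[1] = 4×1 + 3×3 + 1×1 = 14; y[2] = 4×1 + 3×1 + 1×3 = 10 → [16, 14, 10]. Given [16, 14, 10] matches, so answer: Yes

Yes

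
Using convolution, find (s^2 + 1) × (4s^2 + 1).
Ascending coefficients: a = [1, 0, 1], b = [1, 0, 4]. c[0] = 1×1 = 1; c[1] = 1×0 + 0×1 = 0; c[2] = 1×4 + 0×0 + 1×1 = 5; c[3] = 0×4 + 1×0 = 0; c[4] = 1×4 = 4. Result coefficients: [1, 0, 5, 0, 4] → 4s^4 + 5s^2 + 1

4s^4 + 5s^2 + 1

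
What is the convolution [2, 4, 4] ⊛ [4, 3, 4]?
y[0] = 2×4 = 8; y[1] = 2×3 + 4×4 = 22; y[2] = 2×4 + 4×3 + 4×4 = 36; y[3] = 4×4 + 4×3 = 28; y[4] = 4×4 = 16

[8, 22, 36, 28, 16]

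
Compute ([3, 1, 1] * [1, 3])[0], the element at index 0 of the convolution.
Use y[k] = Σ_i a[i]·b[k-i] at k=0. y[0] = 3×1 = 3

3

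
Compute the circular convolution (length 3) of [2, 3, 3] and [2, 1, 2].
Use y[k] = Σ_j x[j]·h[(k-j) mod 3]. y[0] = 2×2 + 3×2 + 3×1 = 13; y[1] = 2×1 + 3×2 + 3×2 = 14; y[2] = 2×2 + 3×1 + 3×2 = 13. Result: [13, 14, 13]

[13, 14, 13]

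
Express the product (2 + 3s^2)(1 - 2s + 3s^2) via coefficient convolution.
Ascending coefficients: a = [2, 0, 3], b = [1, -2, 3]. c[0] = 2×1 = 2; c[1] = 2×-2 + 0×1 = -4; c[2] = 2×3 + 0×-2 + 3×1 = 9; c[3] = 0×3 + 3×-2 = -6; c[4] = 3×3 = 9. Result coefficients: [2, -4, 9, -6, 9] → 2 - 4s + 9s^2 - 6s^3 + 9s^4

2 - 4s + 9s^2 - 6s^3 + 9s^4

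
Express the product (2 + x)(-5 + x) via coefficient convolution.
Ascending coefficients: a = [2, 1], b = [-5, 1]. c[0] = 2×-5 = -10; c[1] = 2×1 + 1×-5 = -3; c[2] = 1×1 = 1. Result coefficients: [-10, -3, 1] → -10 - 3x + x^2

-10 - 3x + x^2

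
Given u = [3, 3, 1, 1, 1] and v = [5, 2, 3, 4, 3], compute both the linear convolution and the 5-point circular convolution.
Linear: y_lin[0] = 3×5 = 15; y_lin[1] = 3×2 + 3×5 = 21; y_lin[2] = 3×3 + 3×2 + 1×5 = 20; y_lin[3] = 3×4 + 3×3 + 1×2 + 1×5 = 28; y_lin[4] = 3×3 + 3×4 + 1×3 + 1×2 + 1×5 = 31; y_lin[5] = 3×3 + 1×4 + 1×3 + 1×2 = 18; y_lin[6] = 1×3 + 1×4 + 1×3 = 10; y_lin[7] = 1×3 + 1×4 = 7; y_lin[8] = 1×3 = 3 → [15, 21, 20, 28, 31, 18, 10, 7, 3]. Circular (length 5): y[0] = 3×5 + 3×3 + 1×4 + 1×3 + 1×2 = 33; y[1] = 3×2 + 3×5 + 1×3 + 1×4 + 1×3 = 31; y[2] = 3×3 + 3×2 + 1×5 + 1×3 + 1×4 = 27; y[3] = 3×4 + 3×3 + 1×2 + 1×5 + 1×3 = 31; y[4] = 3×3 + 3×4 + 1×3 + 1×2 + 1×5 = 31 → [33, 31, 27, 31, 31]

Linear: [15, 21, 20, 28, 31, 18, 10, 7, 3], Circular: [33, 31, 27, 31, 31]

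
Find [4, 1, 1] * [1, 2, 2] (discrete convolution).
y[0] = 4×1 = 4; y[1] = 4×2 + 1×1 = 9; y[2] = 4×2 + 1×2 + 1×1 = 11; y[3] = 1×2 + 1×2 = 4; y[4] = 1×2 = 2

[4, 9, 11, 4, 2]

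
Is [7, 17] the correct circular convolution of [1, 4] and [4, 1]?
Recompute circular convolution of [1, 4] and [4, 1]: y[0] = 1×4 + 4×1 = 8; y[1] = 1×1 + 4×4 = 17 → [8, 17]. Compare to given [7, 17]: they differ at index 0: given 7, correct 8, so answer: No

No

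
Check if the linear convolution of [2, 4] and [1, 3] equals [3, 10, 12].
Recompute linear convolution of [2, 4] and [1, 3]: y[0] = 2×1 = 2; y[1] = 2×3 + 4×1 = 10; y[2] = 4×3 = 12 → [2, 10, 12]. Compare to given [3, 10, 12]: they differ at index 0: given 3, correct 2, so answer: No

No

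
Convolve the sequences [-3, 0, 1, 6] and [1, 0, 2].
y[0] = -3×1 = -3; y[1] = -3×0 + 0×1 = 0; y[2] = -3×2 + 0×0 + 1×1 = -5; y[3] = 0×2 + 1×0 + 6×1 = 6; y[4] = 1×2 + 6×0 = 2; y[5] = 6×2 = 12

[-3, 0, -5, 6, 2, 12]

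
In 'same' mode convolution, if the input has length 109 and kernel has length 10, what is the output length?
'Same' mode returns an output with the same length as the input: 109

109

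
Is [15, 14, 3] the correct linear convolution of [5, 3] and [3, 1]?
Recompute linear convolution of [5, 3] and [3, 1]: y[0] = 5×3 = 15; y[1] = 5×1 + 3×3 = 14; y[2] = 3×1 = 3 → [15, 14, 3]. Given [15, 14, 3] matches, so answer: Yes

Yes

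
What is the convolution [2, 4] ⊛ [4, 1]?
y[0] = 2×4 = 8; y[1] = 2×1 + 4×4 = 18; y[2] = 4×1 = 4

[8, 18, 4]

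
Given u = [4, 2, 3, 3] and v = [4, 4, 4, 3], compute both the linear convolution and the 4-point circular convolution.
Linear: y_lin[0] = 4×4 = 16; y_lin[1] = 4×4 + 2×4 = 24; y_lin[2] = 4×4 + 2×4 + 3×4 = 36; y_lin[3] = 4×3 + 2×4 + 3×4 + 3×4 = 44; y_lin[4] = 2×3 + 3×4 + 3×4 = 30; y_lin[5] = 3×3 + 3×4 = 21; y_lin[6] = 3×3 = 9 → [16, 24, 36, 44, 30, 21, 9]. Circular (length 4): y[0] = 4×4 + 2×3 + 3×4 + 3×4 = 46; y[1] = 4×4 + 2×4 + 3×3 + 3×4 = 45; y[2] = 4×4 + 2×4 + 3×4 + 3×3 = 45; y[3] = 4×3 + 2×4 + 3×4 + 3×4 = 44 → [46, 45, 45, 44]

Linear: [16, 24, 36, 44, 30, 21, 9], Circular: [46, 45, 45, 44]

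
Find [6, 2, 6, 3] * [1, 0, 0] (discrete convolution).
y[0] = 6×1 = 6; y[1] = 6×0 + 2×1 = 2; y[2] = 6×0 + 2×0 + 6×1 = 6; y[3] = 2×0 + 6×0 + 3×1 = 3; y[4] = 6×0 + 3×0 = 0; y[5] = 3×0 = 0

[6, 2, 6, 3, 0, 0]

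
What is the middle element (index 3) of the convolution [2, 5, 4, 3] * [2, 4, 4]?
Use y[k] = Σ_i a[i]·b[k-i] at k=3. y[3] = 5×4 + 4×4 + 3×2 = 42

42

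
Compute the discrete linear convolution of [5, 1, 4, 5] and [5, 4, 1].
y[0] = 5×5 = 25; y[1] = 5×4 + 1×5 = 25; y[2] = 5×1 + 1×4 + 4×5 = 29; y[3] = 1×1 + 4×4 + 5×5 = 42; y[4] = 4×1 + 5×4 = 24; y[5] = 5×1 = 5

[25, 25, 29, 42, 24, 5]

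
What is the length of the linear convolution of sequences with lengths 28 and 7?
Linear/full convolution length: m + n - 1 = 28 + 7 - 1 = 34

34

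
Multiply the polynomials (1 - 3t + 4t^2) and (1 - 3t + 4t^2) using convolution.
Ascending coefficients: a = [1, -3, 4], b = [1, -3, 4]. c[0] = 1×1 = 1; c[1] = 1×-3 + -3×1 = -6; c[2] = 1×4 + -3×-3 + 4×1 = 17; c[3] = -3×4 + 4×-3 = -24; c[4] = 4×4 = 16. Result coefficients: [1, -6, 17, -24, 16] → 1 - 6t + 17t^2 - 24t^3 + 16t^4

1 - 6t + 17t^2 - 24t^3 + 16t^4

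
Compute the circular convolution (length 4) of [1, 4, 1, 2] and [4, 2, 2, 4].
Use y[k] = Σ_j u[j]·v[(k-j) mod 4]. y[0] = 1×4 + 4×4 + 1×2 + 2×2 = 26; y[1] = 1×2 + 4×4 + 1×4 + 2×2 = 26; y[2] = 1×2 + 4×2 + 1×4 + 2×4 = 22; y[3] = 1×4 + 4×2 + 1×2 + 2×4 = 22. Result: [26, 26, 22, 22]

[26, 26, 22, 22]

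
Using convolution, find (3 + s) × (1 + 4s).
Ascending coefficients: a = [3, 1], b = [1, 4]. c[0] = 3×1 = 3; c[1] = 3×4 + 1×1 = 13; c[2] = 1×4 = 4. Result coefficients: [3, 13, 4] → 3 + 13s + 4s^2

3 + 13s + 4s^2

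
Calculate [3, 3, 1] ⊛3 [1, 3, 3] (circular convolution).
Use y[k] = Σ_j u[j]·v[(k-j) mod 3]. y[0] = 3×1 + 3×3 + 1×3 = 15; y[1] = 3×3 + 3×1 + 1×3 = 15; y[2] = 3×3 + 3×3 + 1×1 = 19. Result: [15, 15, 19]

[15, 15, 19]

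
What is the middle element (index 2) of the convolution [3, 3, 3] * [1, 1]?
Use y[k] = Σ_i a[i]·b[k-i] at k=2. y[2] = 3×1 + 3×1 = 6

6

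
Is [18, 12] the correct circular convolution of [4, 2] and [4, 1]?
Recompute circular convolution of [4, 2] and [4, 1]: y[0] = 4×4 + 2×1 = 18; y[1] = 4×1 + 2×4 = 12 → [18, 12]. Given [18, 12] matches, so answer: Yes

Yes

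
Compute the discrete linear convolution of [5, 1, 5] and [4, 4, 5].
y[0] = 5×4 = 20; y[1] = 5×4 + 1×4 = 24; y[2] = 5×5 + 1×4 + 5×4 = 49; y[3] = 1×5 + 5×4 = 25; y[4] = 5×5 = 25

[20, 24, 49, 25, 25]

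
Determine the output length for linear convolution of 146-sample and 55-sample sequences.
Linear/full convolution length: m + n - 1 = 146 + 55 - 1 = 200

200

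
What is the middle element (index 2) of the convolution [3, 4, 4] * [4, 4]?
Use y[k] = Σ_i a[i]·b[k-i] at k=2. y[2] = 4×4 + 4×4 = 32

32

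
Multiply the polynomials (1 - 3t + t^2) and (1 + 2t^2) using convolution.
Ascending coefficients: a = [1, -3, 1], b = [1, 0, 2]. c[0] = 1×1 = 1; c[1] = 1×0 + -3×1 = -3; c[2] = 1×2 + -3×0 + 1×1 = 3; c[3] = -3×2 + 1×0 = -6; c[4] = 1×2 = 2. Result coefficients: [1, -3, 3, -6, 2] → 1 - 3t + 3t^2 - 6t^3 + 2t^4

1 - 3t + 3t^2 - 6t^3 + 2t^4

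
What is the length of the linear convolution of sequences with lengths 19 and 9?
Linear/full convolution length: m + n - 1 = 19 + 9 - 1 = 27

27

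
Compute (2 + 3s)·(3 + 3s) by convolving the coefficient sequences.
Ascending coefficients: a = [2, 3], b = [3, 3]. c[0] = 2×3 = 6; c[1] = 2×3 + 3×3 = 15; c[2] = 3×3 = 9. Result coefficients: [6, 15, 9] → 6 + 15s + 9s^2

6 + 15s + 9s^2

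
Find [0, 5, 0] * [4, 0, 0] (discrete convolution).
y[0] = 0×4 = 0; y[1] = 0×0 + 5×4 = 20; y[2] = 0×0 + 5×0 + 0×4 = 0; y[3] = 5×0 + 0×0 = 0; y[4] = 0×0 = 0

[0, 20, 0, 0, 0]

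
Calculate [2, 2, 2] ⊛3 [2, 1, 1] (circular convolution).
Use y[k] = Σ_j f[j]·g[(k-j) mod 3]. y[0] = 2×2 + 2×1 + 2×1 = 8; y[1] = 2×1 + 2×2 + 2×1 = 8; y[2] = 2×1 + 2×1 + 2×2 = 8. Result: [8, 8, 8]

[8, 8, 8]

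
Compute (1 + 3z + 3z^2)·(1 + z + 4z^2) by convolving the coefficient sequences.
Ascending coefficients: a = [1, 3, 3], b = [1, 1, 4]. c[0] = 1×1 = 1; c[1] = 1×1 + 3×1 = 4; c[2] = 1×4 + 3×1 + 3×1 = 10; c[3] = 3×4 + 3×1 = 15; c[4] = 3×4 = 12. Result coefficients: [1, 4, 10, 15, 12] → 1 + 4z + 10z^2 + 15z^3 + 12z^4

1 + 4z + 10z^2 + 15z^3 + 12z^4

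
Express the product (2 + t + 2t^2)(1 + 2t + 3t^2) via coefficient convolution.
Ascending coefficients: a = [2, 1, 2], b = [1, 2, 3]. c[0] = 2×1 = 2; c[1] = 2×2 + 1×1 = 5; c[2] = 2×3 + 1×2 + 2×1 = 10; c[3] = 1×3 + 2×2 = 7; c[4] = 2×3 = 6. Result coefficients: [2, 5, 10, 7, 6] → 2 + 5t + 10t^2 + 7t^3 + 6t^4

2 + 5t + 10t^2 + 7t^3 + 6t^4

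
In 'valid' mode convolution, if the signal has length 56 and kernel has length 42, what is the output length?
'Valid' mode counts only positions where the kernel fully overlaps the signal: m - n + 1 = 56 - 42 + 1 = 15

15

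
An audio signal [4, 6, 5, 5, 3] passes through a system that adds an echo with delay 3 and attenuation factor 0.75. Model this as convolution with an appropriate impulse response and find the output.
Direct-path + delayed-attenuated-path model → impulse response h = [1, 0, 0, 0.75] (1 at lag 0, 0.75 at lag 3). Output y[n] = x[n] + 0.75·x[n - 3] (with x[n] = 0 outside 0..4): y[0] = 4 + 0.75×0 = 4; y[1] = 6 + 0.75×0 = 6; y[2] = 5 + 0.75×0 = 5; y[3] = 5 + 0.75×4 = 8.0; y[4] = 3 + 0.75×6 = 7.5; y[5] = 0 + 0.75×5 = 3.75; y[6] = 0 + 0.75×5 = 3.75; y[7] = 0 + 0.75×3 = 2.25. So y = [4, 6, 5, 8.0, 7.5, 3.75, 3.75, 2.25]

[4, 6, 5, 8.0, 7.5, 3.75, 3.75, 2.25]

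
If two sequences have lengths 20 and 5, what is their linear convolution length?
Linear/full convolution length: m + n - 1 = 20 + 5 - 1 = 24

24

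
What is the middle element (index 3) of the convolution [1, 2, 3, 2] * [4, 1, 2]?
Use y[k] = Σ_i a[i]·b[k-i] at k=3. y[3] = 2×2 + 3×1 + 2×4 = 15

15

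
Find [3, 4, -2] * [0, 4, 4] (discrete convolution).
y[0] = 3×0 = 0; y[1] = 3×4 + 4×0 = 12; y[2] = 3×4 + 4×4 + -2×0 = 28; y[3] = 4×4 + -2×4 = 8; y[4] = -2×4 = -8

[0, 12, 28, 8, -8]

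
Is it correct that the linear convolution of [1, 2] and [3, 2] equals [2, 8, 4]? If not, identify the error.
Recompute linear convolution of [1, 2] and [3, 2]: y[0] = 1×3 = 3; y[1] = 1×2 + 2×3 = 8; y[2] = 2×2 = 4 → [3, 8, 4]. Compare to given [2, 8, 4]: they differ at index 0: given 2, correct 3, so answer: No

No. Error at index 0: given 2, correct 3.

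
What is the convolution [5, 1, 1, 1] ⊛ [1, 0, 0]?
y[0] = 5×1 = 5; y[1] = 5×0 + 1×1 = 1; y[2] = 5×0 + 1×0 + 1×1 = 1; y[3] = 1×0 + 1×0 + 1×1 = 1; y[4] = 1×0 + 1×0 = 0; y[5] = 1×0 = 0

[5, 1, 1, 1, 0, 0]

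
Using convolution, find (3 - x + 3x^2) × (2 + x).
Ascending coefficients: a = [3, -1, 3], b = [2, 1]. c[0] = 3×2 = 6; c[1] = 3×1 + -1×2 = 1; c[2] = -1×1 + 3×2 = 5; c[3] = 3×1 = 3. Result coefficients: [6, 1, 5, 3] → 6 + x + 5x^2 + 3x^3

6 + x + 5x^2 + 3x^3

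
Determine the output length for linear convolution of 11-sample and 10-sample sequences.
Linear/full convolution length: m + n - 1 = 11 + 10 - 1 = 20

20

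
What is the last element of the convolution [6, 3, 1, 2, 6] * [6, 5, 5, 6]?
Use y[k] = Σ_i a[i]·b[k-i] at k=7. y[7] = 6×6 = 36

36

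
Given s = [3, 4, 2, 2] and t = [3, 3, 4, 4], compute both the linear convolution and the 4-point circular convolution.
Linear: y_lin[0] = 3×3 = 9; y_lin[1] = 3×3 + 4×3 = 21; y_lin[2] = 3×4 + 4×3 + 2×3 = 30; y_lin[3] = 3×4 + 4×4 + 2×3 + 2×3 = 40; y_lin[4] = 4×4 + 2×4 + 2×3 = 30; y_lin[5] = 2×4 + 2×4 = 16; y_lin[6] = 2×4 = 8 → [9, 21, 30, 40, 30, 16, 8]. Circular (length 4): y[0] = 3×3 + 4×4 + 2×4 + 2×3 = 39; y[1] = 3×3 + 4×3 + 2×4 + 2×4 = 37; y[2] = 3×4 + 4×3 + 2×3 + 2×4 = 38; y[3] = 3×4 + 4×4 + 2×3 + 2×3 = 40 → [39, 37, 38, 40]

Linear: [9, 21, 30, 40, 30, 16, 8], Circular: [39, 37, 38, 40]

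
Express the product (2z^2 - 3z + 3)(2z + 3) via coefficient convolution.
Ascending coefficients: a = [3, -3, 2], b = [3, 2]. c[0] = 3×3 = 9; c[1] = 3×2 + -3×3 = -3; c[2] = -3×2 + 2×3 = 0; c[3] = 2×2 = 4. Result coefficients: [9, -3, 0, 4] → 4z^3 - 3z + 9

4z^3 - 3z + 9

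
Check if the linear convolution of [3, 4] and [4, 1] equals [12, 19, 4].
Recompute linear convolution of [3, 4] and [4, 1]: y[0] = 3×4 = 12; y[1] = 3×1 + 4×4 = 19; y[2] = 4×1 = 4 → [12, 19, 4]. Given [12, 19, 4] matches, so answer: Yes

Yes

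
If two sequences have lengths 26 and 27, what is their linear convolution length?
Linear/full convolution length: m + n - 1 = 26 + 27 - 1 = 52

52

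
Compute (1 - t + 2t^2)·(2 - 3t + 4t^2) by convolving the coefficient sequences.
Ascending coefficients: a = [1, -1, 2], b = [2, -3, 4]. c[0] = 1×2 = 2; c[1] = 1×-3 + -1×2 = -5; c[2] = 1×4 + -1×-3 + 2×2 = 11; c[3] = -1×4 + 2×-3 = -10; c[4] = 2×4 = 8. Result coefficients: [2, -5, 11, -10, 8] → 2 - 5t + 11t^2 - 10t^3 + 8t^4

2 - 5t + 11t^2 - 10t^3 + 8t^4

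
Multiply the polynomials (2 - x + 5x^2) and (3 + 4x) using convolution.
Ascending coefficients: a = [2, -1, 5], b = [3, 4]. c[0] = 2×3 = 6; c[1] = 2×4 + -1×3 = 5; c[2] = -1×4 + 5×3 = 11; c[3] = 5×4 = 20. Result coefficients: [6, 5, 11, 20] → 6 + 5x + 11x^2 + 20x^3

6 + 5x + 11x^2 + 20x^3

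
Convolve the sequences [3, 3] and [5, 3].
y[0] = 3×5 = 15; y[1] = 3×3 + 3×5 = 24; y[2] = 3×3 = 9

[15, 24, 9]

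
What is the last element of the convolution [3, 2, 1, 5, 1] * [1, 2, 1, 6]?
Use y[k] = Σ_i a[i]·b[k-i] at k=7. y[7] = 1×6 = 6

6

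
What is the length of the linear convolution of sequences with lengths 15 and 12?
Linear/full convolution length: m + n - 1 = 15 + 12 - 1 = 26

26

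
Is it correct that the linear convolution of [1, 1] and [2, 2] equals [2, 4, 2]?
Recompute linear convolution of [1, 1] and [2, 2]: y[0] = 1×2 = 2; y[1] = 1×2 + 1×2 = 4; y[2] = 1×2 = 2 → [2, 4, 2]. Given [2, 4, 2] matches, so answer: Yes

Yes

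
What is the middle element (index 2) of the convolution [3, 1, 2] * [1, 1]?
Use y[k] = Σ_i a[i]·b[k-i] at k=2. y[2] = 1×1 + 2×1 = 3

3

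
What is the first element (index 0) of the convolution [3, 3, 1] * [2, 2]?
Use y[k] = Σ_i a[i]·b[k-i] at k=0. y[0] = 3×2 = 6

6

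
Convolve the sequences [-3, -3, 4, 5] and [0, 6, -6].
y[0] = -3×0 = 0; y[1] = -3×6 + -3×0 = -18; y[2] = -3×-6 + -3×6 + 4×0 = 0; y[3] = -3×-6 + 4×6 + 5×0 = 42; y[4] = 4×-6 + 5×6 = 6; y[5] = 5×-6 = -30

[0, -18, 0, 42, 6, -30]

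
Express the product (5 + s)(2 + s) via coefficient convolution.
Ascending coefficients: a = [5, 1], b = [2, 1]. c[0] = 5×2 = 10; c[1] = 5×1 + 1×2 = 7; c[2] = 1×1 = 1. Result coefficients: [10, 7, 1] → 10 + 7s + s^2

10 + 7s + s^2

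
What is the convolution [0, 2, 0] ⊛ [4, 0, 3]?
y[0] = 0×4 = 0; y[1] = 0×0 + 2×4 = 8; y[2] = 0×3 + 2×0 + 0×4 = 0; y[3] = 2×3 + 0×0 = 6; y[4] = 0×3 = 0

[0, 8, 0, 6, 0]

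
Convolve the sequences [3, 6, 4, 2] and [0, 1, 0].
y[0] = 3×0 = 0; y[1] = 3×1 + 6×0 = 3; y[2] = 3×0 + 6×1 + 4×0 = 6; y[3] = 6×0 + 4×1 + 2×0 = 4; y[4] = 4×0 + 2×1 = 2; y[5] = 2×0 = 0

[0, 3, 6, 4, 2, 0]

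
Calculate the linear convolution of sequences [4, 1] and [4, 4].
y[0] = 4×4 = 16; y[1] = 4×4 + 1×4 = 20; y[2] = 1×4 = 4

[16, 20, 4]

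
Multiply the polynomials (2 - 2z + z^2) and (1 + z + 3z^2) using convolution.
Ascending coefficients: a = [2, -2, 1], b = [1, 1, 3]. c[0] = 2×1 = 2; c[1] = 2×1 + -2×1 = 0; c[2] = 2×3 + -2×1 + 1×1 = 5; c[3] = -2×3 + 1×1 = -5; c[4] = 1×3 = 3. Result coefficients: [2, 0, 5, -5, 3] → 2 + 5z^2 - 5z^3 + 3z^4

2 + 5z^2 - 5z^3 + 3z^4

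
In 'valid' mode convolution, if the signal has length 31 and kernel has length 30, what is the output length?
'Valid' mode counts only positions where the kernel fully overlaps the signal: m - n + 1 = 31 - 30 + 1 = 2

2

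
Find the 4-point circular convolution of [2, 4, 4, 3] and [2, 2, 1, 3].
Use y[k] = Σ_j u[j]·v[(k-j) mod 4]. y[0] = 2×2 + 4×3 + 4×1 + 3×2 = 26; y[1] = 2×2 + 4×2 + 4×3 + 3×1 = 27; y[2] = 2×1 + 4×2 + 4×2 + 3×3 = 27; y[3] = 2×3 + 4×1 + 4×2 + 3×2 = 24. Result: [26, 27, 27, 24]

[26, 27, 27, 24]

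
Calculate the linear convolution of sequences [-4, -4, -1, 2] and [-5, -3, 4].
y[0] = -4×-5 = 20; y[1] = -4×-3 + -4×-5 = 32; y[2] = -4×4 + -4×-3 + -1×-5 = 1; y[3] = -4×4 + -1×-3 + 2×-5 = -23; y[4] = -1×4 + 2×-3 = -10; y[5] = 2×4 = 8

[20, 32, 1, -23, -10, 8]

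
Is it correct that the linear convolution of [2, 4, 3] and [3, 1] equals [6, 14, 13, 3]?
Recompute linear convolution of [2, 4, 3] and [3, 1]: y[0] = 2×3 = 6; y[1] = 2×1 + 4×3 = 14; y[2] = 4×1 + 3×3 = 13; y[3] = 3×1 = 3 → [6, 14, 13, 3]. Given [6, 14, 13, 3] matches, so answer: Yes

Yes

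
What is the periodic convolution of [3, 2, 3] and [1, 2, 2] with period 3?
Use y[k] = Σ_j u[j]·v[(k-j) mod 3]. y[0] = 3×1 + 2×2 + 3×2 = 13; y[1] = 3×2 + 2×1 + 3×2 = 14; y[2] = 3×2 + 2×2 + 3×1 = 13. Result: [13, 14, 13]

[13, 14, 13]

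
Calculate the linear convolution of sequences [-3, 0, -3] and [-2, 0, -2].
y[0] = -3×-2 = 6; y[1] = -3×0 + 0×-2 = 0; y[2] = -3×-2 + 0×0 + -3×-2 = 12; y[3] = 0×-2 + -3×0 = 0; y[4] = -3×-2 = 6

[6, 0, 12, 0, 6]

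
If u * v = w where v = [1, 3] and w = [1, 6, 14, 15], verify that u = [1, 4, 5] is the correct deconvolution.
Forward-compute [1, 4, 5] * [1, 3]: w[0] = 1×1 = 1; w[1] = 1×3 + 4×1 = 7; w[2] = 4×3 + 5×1 = 17; w[3] = 5×3 = 15 → [1, 7, 17, 15]. Does not match given w = [1, 6, 14, 15].

Not verified. [1, 4, 5] * [1, 3] = [1, 7, 17, 15], which differs from [1, 6, 14, 15] at index 1.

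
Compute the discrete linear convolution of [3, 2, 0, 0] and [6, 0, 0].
y[0] = 3×6 = 18; y[1] = 3×0 + 2×6 = 12; y[2] = 3×0 + 2×0 + 0×6 = 0; y[3] = 2×0 + 0×0 + 0×6 = 0; y[4] = 0×0 + 0×0 = 0; y[5] = 0×0 = 0

[18, 12, 0, 0, 0, 0]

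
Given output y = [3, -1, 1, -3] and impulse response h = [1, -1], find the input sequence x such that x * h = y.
Deconvolve y=[3, -1, 1, -3] by h=[1, -1]. Since h[0]=1, solve forward: x[0] = y[0] / 1 = 3; x[1] = (y[1] - 3×-1) / 1 = 2; x[2] = (y[2] - 2×-1) / 1 = 3. So x = [3, 2, 3]. Check by forward convolution: y[0] = 3×1 = 3; y[1] = 3×-1 + 2×1 = -1; y[2] = 2×-1 + 3×1 = 1; y[3] = 3×-1 = -3

[3, 2, 3]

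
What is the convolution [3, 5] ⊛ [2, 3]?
y[0] = 3×2 = 6; y[1] = 3×3 + 5×2 = 19; y[2] = 5×3 = 15

[6, 19, 15]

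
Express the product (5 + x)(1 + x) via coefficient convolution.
Ascending coefficients: a = [5, 1], b = [1, 1]. c[0] = 5×1 = 5; c[1] = 5×1 + 1×1 = 6; c[2] = 1×1 = 1. Result coefficients: [5, 6, 1] → 5 + 6x + x^2

5 + 6x + x^2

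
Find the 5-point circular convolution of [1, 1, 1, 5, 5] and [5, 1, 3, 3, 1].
Use y[k] = Σ_j u[j]·v[(k-j) mod 5]. y[0] = 1×5 + 1×1 + 1×3 + 5×3 + 5×1 = 29; y[1] = 1×1 + 1×5 + 1×1 + 5×3 + 5×3 = 37; y[2] = 1×3 + 1×1 + 1×5 + 5×1 + 5×3 = 29; y[3] = 1×3 + 1×3 + 1×1 + 5×5 + 5×1 = 37; y[4] = 1×1 + 1×3 + 1×3 + 5×1 + 5×5 = 37. Result: [29, 37, 29, 37, 37]

[29, 37, 29, 37, 37]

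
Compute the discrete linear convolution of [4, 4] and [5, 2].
y[0] = 4×5 = 20; y[1] = 4×2 + 4×5 = 28; y[2] = 4×2 = 8

[20, 28, 8]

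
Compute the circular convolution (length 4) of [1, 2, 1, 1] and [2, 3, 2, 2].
Use y[k] = Σ_j x[j]·h[(k-j) mod 4]. y[0] = 1×2 + 2×2 + 1×2 + 1×3 = 11; y[1] = 1×3 + 2×2 + 1×2 + 1×2 = 11; y[2] = 1×2 + 2×3 + 1×2 + 1×2 = 12; y[3] = 1×2 + 2×2 + 1×3 + 1×2 = 11. Result: [11, 11, 12, 11]

[11, 11, 12, 11]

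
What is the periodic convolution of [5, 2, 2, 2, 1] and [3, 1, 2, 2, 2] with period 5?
Use y[k] = Σ_j x[j]·h[(k-j) mod 5]. y[0] = 5×3 + 2×2 + 2×2 + 2×2 + 1×1 = 28; y[1] = 5×1 + 2×3 + 2×2 + 2×2 + 1×2 = 21; y[2] = 5×2 + 2×1 + 2×3 + 2×2 + 1×2 = 24; y[3] = 5×2 + 2×2 + 2×1 + 2×3 + 1×2 = 24; y[4] = 5×2 + 2×2 + 2×2 + 2×1 + 1×3 = 23. Result: [28, 21, 24, 24, 23]

[28, 21, 24, 24, 23]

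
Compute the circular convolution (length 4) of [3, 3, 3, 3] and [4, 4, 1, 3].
Use y[k] = Σ_j f[j]·g[(k-j) mod 4]. y[0] = 3×4 + 3×3 + 3×1 + 3×4 = 36; y[1] = 3×4 + 3×4 + 3×3 + 3×1 = 36; y[2] = 3×1 + 3×4 + 3×4 + 3×3 = 36; y[3] = 3×3 + 3×1 + 3×4 + 3×4 = 36. Result: [36, 36, 36, 36]

[36, 36, 36, 36]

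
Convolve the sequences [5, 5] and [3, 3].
y[0] = 5×3 = 15; y[1] = 5×3 + 5×3 = 30; y[2] = 5×3 = 15

[15, 30, 15]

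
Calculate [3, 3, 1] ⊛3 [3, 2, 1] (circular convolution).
Use y[k] = Σ_j f[j]·g[(k-j) mod 3]. y[0] = 3×3 + 3×1 + 1×2 = 14; y[1] = 3×2 + 3×3 + 1×1 = 16; y[2] = 3×1 + 3×2 + 1×3 = 12. Result: [14, 16, 12]

[14, 16, 12]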